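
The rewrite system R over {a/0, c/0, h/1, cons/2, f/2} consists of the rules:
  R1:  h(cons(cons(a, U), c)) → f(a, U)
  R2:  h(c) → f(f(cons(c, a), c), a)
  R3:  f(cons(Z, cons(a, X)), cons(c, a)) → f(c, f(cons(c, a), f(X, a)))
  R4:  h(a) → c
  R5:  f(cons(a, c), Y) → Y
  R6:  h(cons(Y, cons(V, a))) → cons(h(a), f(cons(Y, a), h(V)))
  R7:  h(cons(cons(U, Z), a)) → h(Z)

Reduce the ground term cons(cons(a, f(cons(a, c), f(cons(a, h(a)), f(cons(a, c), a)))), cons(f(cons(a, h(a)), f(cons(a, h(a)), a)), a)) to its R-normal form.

1. cons(cons(a, f(cons(a, c), f(cons(a, h(a)), f(cons(a, c), a)))), cons(f(cons(a, h(a)), f(cons(a, h(a)), a)), a))  →  cons(cons(a, f(cons(a, h(a)), f(cons(a, c), a))), cons(f(cons(a, h(a)), f(cons(a, h(a)), a)), a))   [R5 at 1.2]
2. cons(cons(a, f(cons(a, h(a)), f(cons(a, c), a))), cons(f(cons(a, h(a)), f(cons(a, h(a)), a)), a))  →  cons(cons(a, f(cons(a, c), f(cons(a, c), a))), cons(f(cons(a, h(a)), f(cons(a, h(a)), a)), a))   [R4 at 1.2.1.2]
3. cons(cons(a, f(cons(a, c), f(cons(a, c), a))), cons(f(cons(a, h(a)), f(cons(a, h(a)), a)), a))  →  cons(cons(a, f(cons(a, c), a)), cons(f(cons(a, h(a)), f(cons(a, h(a)), a)), a))   [R5 at 1.2]
4. cons(cons(a, f(cons(a, c), a)), cons(f(cons(a, h(a)), f(cons(a, h(a)), a)), a))  →  cons(cons(a, a), cons(f(cons(a, h(a)), f(cons(a, h(a)), a)), a))   [R5 at 1.2]
5. cons(cons(a, a), cons(f(cons(a, h(a)), f(cons(a, h(a)), a)), a))  →  cons(cons(a, a), cons(f(cons(a, c), f(cons(a, h(a)), a)), a))   [R4 at 2.1.1.2]
6. cons(cons(a, a), cons(f(cons(a, c), f(cons(a, h(a)), a)), a))  →  cons(cons(a, a), cons(f(cons(a, h(a)), a), a))   [R5 at 2.1]
7. cons(cons(a, a), cons(f(cons(a, h(a)), a), a))  →  cons(cons(a, a), cons(f(cons(a, c), a), a))   [R4 at 2.1.1.2]
8. cons(cons(a, a), cons(f(cons(a, c), a), a))  →  cons(cons(a, a), cons(a, a))   [R5 at 2.1]

cons(cons(a, a), cons(a, a))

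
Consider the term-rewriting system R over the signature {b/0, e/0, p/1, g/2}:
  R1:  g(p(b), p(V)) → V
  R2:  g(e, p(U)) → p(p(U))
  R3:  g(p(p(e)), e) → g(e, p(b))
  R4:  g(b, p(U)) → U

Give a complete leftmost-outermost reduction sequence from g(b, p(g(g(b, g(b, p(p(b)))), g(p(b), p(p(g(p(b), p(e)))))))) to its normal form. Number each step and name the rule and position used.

1. g(b, p(g(g(b, g(b, p(p(b)))), g(p(b), p(p(g(p(b), p(e))))))))  →  g(g(b, g(b, p(p(b)))), g(p(b), p(p(g(p(b), p(e))))))   [R4 at ε]
2. g(g(b, g(b, p(p(b)))), g(p(b), p(p(g(p(b), p(e))))))  →  g(g(b, p(b)), g(p(b), p(p(g(p(b), p(e))))))   [R4 at 1.2]
3. g(g(b, p(b)), g(p(b), p(p(g(p(b), p(e))))))  →  g(b, g(p(b), p(p(g(p(b), p(e))))))   [R4 at 1]
4. g(b, g(p(b), p(p(g(p(b), p(e))))))  →  g(b, p(g(p(b), p(e))))   [R1 at 2]
5. g(b, p(g(p(b), p(e))))  →  g(p(b), p(e))   [R4 at ε]
6. g(p(b), p(e))  →  e   [R1 at ε]

e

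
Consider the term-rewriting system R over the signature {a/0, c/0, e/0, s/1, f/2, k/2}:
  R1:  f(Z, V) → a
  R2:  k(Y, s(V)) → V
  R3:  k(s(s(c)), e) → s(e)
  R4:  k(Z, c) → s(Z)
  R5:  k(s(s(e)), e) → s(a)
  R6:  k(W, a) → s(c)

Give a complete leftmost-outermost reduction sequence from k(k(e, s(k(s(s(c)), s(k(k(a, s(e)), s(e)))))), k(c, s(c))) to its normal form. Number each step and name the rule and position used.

s(e)

1. k(k(e, s(k(s(s(c)), s(k(k(a, s(e)), s(e)))))), k(c, s(c)))  →  k(k(s(s(c)), s(k(k(a, s(e)), s(e)))), k(c, s(c)))   [R2 at 1]
2. k(k(s(s(c)), s(k(k(a, s(e)), s(e)))), k(c, s(c)))  →  k(k(k(a, s(e)), s(e)), k(c, s(c)))   [R2 at 1]
3. k(k(k(a, s(e)), s(e)), k(c, s(c)))  →  k(e, k(c, s(c)))   [R2 at 1]
4. k(e, k(c, s(c)))  →  k(e, c)   [R2 at 2]
5. k(e, c)  →  s(e)   [R4 at ε]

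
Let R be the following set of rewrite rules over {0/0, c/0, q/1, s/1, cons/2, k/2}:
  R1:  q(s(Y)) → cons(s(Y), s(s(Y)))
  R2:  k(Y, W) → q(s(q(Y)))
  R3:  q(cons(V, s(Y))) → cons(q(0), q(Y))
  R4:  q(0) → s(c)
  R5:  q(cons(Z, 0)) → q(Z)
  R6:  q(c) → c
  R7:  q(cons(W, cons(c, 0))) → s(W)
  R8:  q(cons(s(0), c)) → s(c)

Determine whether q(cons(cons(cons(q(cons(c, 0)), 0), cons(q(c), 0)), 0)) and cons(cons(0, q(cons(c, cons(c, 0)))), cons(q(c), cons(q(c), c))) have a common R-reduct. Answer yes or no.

Reduce t₁ = q(cons(cons(cons(q(cons(c, 0)), 0), cons(q(c), 0)), 0)):
1. q(cons(cons(cons(q(cons(c, 0)), 0), cons(q(c), 0)), 0))  →  q(cons(cons(q(cons(c, 0)), 0), cons(q(c), 0)))   [R5 at ε]
2. q(cons(cons(q(cons(c, 0)), 0), cons(q(c), 0)))  →  q(cons(cons(q(c), 0), cons(q(c), 0)))   [R5 at 1.1.1]
3. q(cons(cons(q(c), 0), cons(q(c), 0)))  →  q(cons(cons(c, 0), cons(q(c), 0)))   [R6 at 1.1.1]
4. q(cons(cons(c, 0), cons(q(c), 0)))  →  q(cons(cons(c, 0), cons(c, 0)))   [R6 at 1.2.1]
5. q(cons(cons(c, 0), cons(c, 0)))  →  s(cons(c, 0))   [R7 at ε]

Reduce t₂ = cons(cons(0, q(cons(c, cons(c, 0)))), cons(q(c), cons(q(c), c))):
1. cons(cons(0, q(cons(c, cons(c, 0)))), cons(q(c), cons(q(c), c)))  →  cons(cons(0, s(c)), cons(q(c), cons(q(c), c)))   [R7 at 1.2]
2. cons(cons(0, s(c)), cons(q(c), cons(q(c), c)))  →  cons(cons(0, s(c)), cons(c, cons(q(c), c)))   [R6 at 2.1]
3. cons(cons(0, s(c)), cons(c, cons(q(c), c)))  →  cons(cons(0, s(c)), cons(c, cons(c, c)))   [R6 at 2.2.1]

no — NF(t₁) = s(cons(c, 0)), NF(t₂) = cons(cons(0, s(c)), cons(c, cons(c, c)))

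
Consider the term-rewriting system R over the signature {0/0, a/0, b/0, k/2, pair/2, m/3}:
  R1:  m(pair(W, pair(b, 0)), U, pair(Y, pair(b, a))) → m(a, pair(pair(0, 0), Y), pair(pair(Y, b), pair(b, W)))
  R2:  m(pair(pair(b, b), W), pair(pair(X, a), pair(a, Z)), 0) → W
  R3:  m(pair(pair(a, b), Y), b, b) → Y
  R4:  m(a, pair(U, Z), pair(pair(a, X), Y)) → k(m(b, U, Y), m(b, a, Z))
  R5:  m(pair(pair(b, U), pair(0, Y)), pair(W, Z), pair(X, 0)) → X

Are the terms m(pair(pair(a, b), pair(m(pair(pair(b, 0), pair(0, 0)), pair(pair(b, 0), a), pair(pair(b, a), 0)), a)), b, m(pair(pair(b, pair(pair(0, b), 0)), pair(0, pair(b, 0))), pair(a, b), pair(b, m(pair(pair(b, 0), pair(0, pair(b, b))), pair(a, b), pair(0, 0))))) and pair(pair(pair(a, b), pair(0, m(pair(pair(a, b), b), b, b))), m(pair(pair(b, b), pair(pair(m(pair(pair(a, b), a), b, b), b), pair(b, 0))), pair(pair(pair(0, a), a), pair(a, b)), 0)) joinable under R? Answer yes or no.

no — NF(t₁) = pair(pair(b, a), a), NF(t₂) = pair(pair(pair(a, b), pair(0, b)), pair(pair(a, b), pair(b, 0)))

Reduce t₁ = m(pair(pair(a, b), pair(m(pair(pair(b, 0), pair(0, 0)), pair(pair(b, 0), a), pair(pair(b, a), 0)), a)), b, m(pair(pair(b, pair(pair(0, b), 0)), pair(0, pair(b, 0))), pair(a, b), pair(b, m(pair(pair(b, 0), pair(0, pair(b, b))), pair(a, b), pair(0, 0))))):
1. m(pair(pair(a, b), pair(m(pair(pair(b, 0), pair(0, 0)), pair(pair(b, 0), a), pair(pair(b, a), 0)), a)), b, m(pair(pair(b, pair(pair(0, b), 0)), pair(0, pair(b, 0))), pair(a, b), pair(b, m(pair(pair(b, 0), pair(0, pair(b, b))), pair(a, b), pair(0, 0)))))  →  m(pair(pair(a, b), pair(pair(b, a), a)), b, m(pair(pair(b, pair(pair(0, b), 0)), pair(0, pair(b, 0))), pair(a, b), pair(b, m(pair(pair(b, 0), pair(0, pair(b, b))), pair(a, b), pair(0, 0)))))   [R5 at 1.2.1]
2. m(pair(pair(a, b), pair(pair(b, a), a)), b, m(pair(pair(b, pair(pair(0, b), 0)), pair(0, pair(b, 0))), pair(a, b), pair(b, m(pair(pair(b, 0), pair(0, pair(b, b))), pair(a, b), pair(0, 0)))))  →  m(pair(pair(a, b), pair(pair(b, a), a)), b, m(pair(pair(b, pair(pair(0, b), 0)), pair(0, pair(b, 0))), pair(a, b), pair(b, 0)))   [R5 at 3.3.2]
3. m(pair(pair(a, b), pair(pair(b, a), a)), b, m(pair(pair(b, pair(pair(0, b), 0)), pair(0, pair(b, 0))), pair(a, b), pair(b, 0)))  →  m(pair(pair(a, b), pair(pair(b, a), a)), b, b)   [R5 at 3]
4. m(pair(pair(a, b), pair(pair(b, a), a)), b, b)  →  pair(pair(b, a), a)   [R3 at ε]

Reduce t₂ = pair(pair(pair(a, b), pair(0, m(pair(pair(a, b), b), b, b))), m(pair(pair(b, b), pair(pair(m(pair(pair(a, b), a), b, b), b), pair(b, 0))), pair(pair(pair(0, a), a), pair(a, b)), 0)):
1. pair(pair(pair(a, b), pair(0, m(pair(pair(a, b), b), b, b))), m(pair(pair(b, b), pair(pair(m(pair(pair(a, b), a), b, b), b), pair(b, 0))), pair(pair(pair(0, a), a), pair(a, b)), 0))  →  pair(pair(pair(a, b), pair(0, b)), m(pair(pair(b, b), pair(pair(m(pair(pair(a, b), a), b, b), b), pair(b, 0))), pair(pair(pair(0, a), a), pair(a, b)), 0))   [R3 at 1.2.2]
2. pair(pair(pair(a, b), pair(0, b)), m(pair(pair(b, b), pair(pair(m(pair(pair(a, b), a), b, b), b), pair(b, 0))), pair(pair(pair(0, a), a), pair(a, b)), 0))  →  pair(pair(pair(a, b), pair(0, b)), pair(pair(m(pair(pair(a, b), a), b, b), b), pair(b, 0)))   [R2 at 2]
3. pair(pair(pair(a, b), pair(0, b)), pair(pair(m(pair(pair(a, b), a), b, b), b), pair(b, 0)))  →  pair(pair(pair(a, b), pair(0, b)), pair(pair(a, b), pair(b, 0)))   [R3 at 2.1.1]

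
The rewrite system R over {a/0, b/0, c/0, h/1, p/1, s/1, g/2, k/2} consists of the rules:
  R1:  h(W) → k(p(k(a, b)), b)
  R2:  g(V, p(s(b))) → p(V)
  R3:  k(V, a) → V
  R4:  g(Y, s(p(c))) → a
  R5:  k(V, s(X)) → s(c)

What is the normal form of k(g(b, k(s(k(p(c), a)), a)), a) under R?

a

1. k(g(b, k(s(k(p(c), a)), a)), a)  →  g(b, k(s(k(p(c), a)), a))   [R3 at ε]
2. g(b, k(s(k(p(c), a)), a))  →  g(b, s(k(p(c), a)))   [R3 at 2]
3. g(b, s(k(p(c), a)))  →  g(b, s(p(c)))   [R3 at 2.1]
4. g(b, s(p(c)))  →  a   [R4 at ε]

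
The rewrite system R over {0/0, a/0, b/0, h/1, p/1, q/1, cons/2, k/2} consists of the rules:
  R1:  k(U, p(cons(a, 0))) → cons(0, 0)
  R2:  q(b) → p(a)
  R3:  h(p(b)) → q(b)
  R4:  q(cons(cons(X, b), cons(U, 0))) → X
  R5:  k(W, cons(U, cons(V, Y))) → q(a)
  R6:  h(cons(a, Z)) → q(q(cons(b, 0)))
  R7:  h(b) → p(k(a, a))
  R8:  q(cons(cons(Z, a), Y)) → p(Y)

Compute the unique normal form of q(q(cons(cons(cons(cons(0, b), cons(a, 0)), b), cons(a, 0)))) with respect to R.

1. q(q(cons(cons(cons(cons(0, b), cons(a, 0)), b), cons(a, 0))))  →  q(cons(cons(0, b), cons(a, 0)))   [R4 at 1]
2. q(cons(cons(0, b), cons(a, 0)))  →  0   [R4 at ε]

0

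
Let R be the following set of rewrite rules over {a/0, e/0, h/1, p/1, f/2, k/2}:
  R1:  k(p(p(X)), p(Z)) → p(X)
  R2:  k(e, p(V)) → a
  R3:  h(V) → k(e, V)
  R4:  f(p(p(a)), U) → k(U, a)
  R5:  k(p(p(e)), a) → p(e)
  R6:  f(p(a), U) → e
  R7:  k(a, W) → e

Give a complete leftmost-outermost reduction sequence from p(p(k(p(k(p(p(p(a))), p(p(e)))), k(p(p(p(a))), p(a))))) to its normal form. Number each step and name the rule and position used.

1. p(p(k(p(k(p(p(p(a))), p(p(e)))), k(p(p(p(a))), p(a)))))  →  p(p(k(p(p(p(a))), k(p(p(p(a))), p(a)))))   [R1 at 1.1.1.1]
2. p(p(k(p(p(p(a))), k(p(p(p(a))), p(a)))))  →  p(p(k(p(p(p(a))), p(p(a)))))   [R1 at 1.1.2]
3. p(p(k(p(p(p(a))), p(p(a)))))  →  p(p(p(p(a))))   [R1 at 1.1]

p(p(p(p(a))))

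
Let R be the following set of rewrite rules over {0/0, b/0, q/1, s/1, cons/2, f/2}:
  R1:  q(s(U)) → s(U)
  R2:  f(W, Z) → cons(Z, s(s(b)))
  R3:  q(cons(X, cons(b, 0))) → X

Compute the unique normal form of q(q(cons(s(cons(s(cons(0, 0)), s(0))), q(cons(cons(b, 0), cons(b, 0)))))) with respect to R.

s(cons(s(cons(0, 0)), s(0)))

1. q(q(cons(s(cons(s(cons(0, 0)), s(0))), q(cons(cons(b, 0), cons(b, 0))))))  →  q(q(cons(s(cons(s(cons(0, 0)), s(0))), cons(b, 0))))   [R3 at 1.1.2]
2. q(q(cons(s(cons(s(cons(0, 0)), s(0))), cons(b, 0))))  →  q(s(cons(s(cons(0, 0)), s(0))))   [R3 at 1]
3. q(s(cons(s(cons(0, 0)), s(0))))  →  s(cons(s(cons(0, 0)), s(0)))   [R1 at ε]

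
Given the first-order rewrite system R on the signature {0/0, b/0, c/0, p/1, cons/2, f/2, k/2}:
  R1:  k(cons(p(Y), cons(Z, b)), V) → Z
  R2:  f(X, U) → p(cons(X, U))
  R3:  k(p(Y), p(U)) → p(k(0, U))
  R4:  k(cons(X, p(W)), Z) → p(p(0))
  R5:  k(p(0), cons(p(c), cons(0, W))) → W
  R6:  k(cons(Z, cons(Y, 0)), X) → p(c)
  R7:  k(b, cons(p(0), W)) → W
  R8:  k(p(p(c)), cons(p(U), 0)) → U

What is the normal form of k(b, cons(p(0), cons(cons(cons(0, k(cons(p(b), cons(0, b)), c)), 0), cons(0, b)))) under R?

1. k(b, cons(p(0), cons(cons(cons(0, k(cons(p(b), cons(0, b)), c)), 0), cons(0, b))))  →  cons(cons(cons(0, k(cons(p(b), cons(0, b)), c)), 0), cons(0, b))   [R7 at ε]
2. cons(cons(cons(0, k(cons(p(b), cons(0, b)), c)), 0), cons(0, b))  →  cons(cons(cons(0, 0), 0), cons(0, b))   [R1 at 1.1.2]

cons(cons(cons(0, 0), 0), cons(0, b))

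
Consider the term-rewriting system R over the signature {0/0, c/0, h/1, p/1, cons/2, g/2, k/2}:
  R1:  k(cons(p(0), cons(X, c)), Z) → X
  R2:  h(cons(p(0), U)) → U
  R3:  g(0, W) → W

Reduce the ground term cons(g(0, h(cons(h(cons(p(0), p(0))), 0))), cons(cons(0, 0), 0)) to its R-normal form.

cons(0, cons(cons(0, 0), 0))

1. cons(g(0, h(cons(h(cons(p(0), p(0))), 0))), cons(cons(0, 0), 0))  →  cons(h(cons(h(cons(p(0), p(0))), 0)), cons(cons(0, 0), 0))   [R3 at 1]
2. cons(h(cons(h(cons(p(0), p(0))), 0)), cons(cons(0, 0), 0))  →  cons(h(cons(p(0), 0)), cons(cons(0, 0), 0))   [R2 at 1.1.1]
3. cons(h(cons(p(0), 0)), cons(cons(0, 0), 0))  →  cons(0, cons(cons(0, 0), 0))   [R2 at 1]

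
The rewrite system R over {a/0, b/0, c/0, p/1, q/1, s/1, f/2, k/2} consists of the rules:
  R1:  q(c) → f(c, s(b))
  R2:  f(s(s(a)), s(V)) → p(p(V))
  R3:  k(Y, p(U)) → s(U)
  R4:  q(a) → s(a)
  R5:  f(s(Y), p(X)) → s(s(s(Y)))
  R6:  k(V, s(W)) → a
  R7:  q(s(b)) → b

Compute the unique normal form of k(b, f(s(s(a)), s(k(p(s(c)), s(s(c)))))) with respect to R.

s(p(a))

1. k(b, f(s(s(a)), s(k(p(s(c)), s(s(c))))))  →  k(b, p(p(k(p(s(c)), s(s(c))))))   [R2 at 2]
2. k(b, p(p(k(p(s(c)), s(s(c))))))  →  s(p(k(p(s(c)), s(s(c)))))   [R3 at ε]
3. s(p(k(p(s(c)), s(s(c)))))  →  s(p(a))   [R6 at 1.1]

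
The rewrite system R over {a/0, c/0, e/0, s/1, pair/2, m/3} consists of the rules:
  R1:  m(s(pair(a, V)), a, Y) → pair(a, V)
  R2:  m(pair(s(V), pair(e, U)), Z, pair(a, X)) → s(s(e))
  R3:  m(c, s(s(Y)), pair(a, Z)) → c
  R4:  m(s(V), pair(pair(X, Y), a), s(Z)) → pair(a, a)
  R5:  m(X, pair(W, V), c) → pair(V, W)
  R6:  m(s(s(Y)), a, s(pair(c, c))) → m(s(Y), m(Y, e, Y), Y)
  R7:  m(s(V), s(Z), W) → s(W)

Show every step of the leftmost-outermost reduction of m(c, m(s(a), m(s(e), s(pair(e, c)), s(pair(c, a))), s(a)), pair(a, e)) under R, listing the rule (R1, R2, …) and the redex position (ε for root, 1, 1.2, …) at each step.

1. m(c, m(s(a), m(s(e), s(pair(e, c)), s(pair(c, a))), s(a)), pair(a, e))  →  m(c, m(s(a), s(s(pair(c, a))), s(a)), pair(a, e))   [R7 at 2.2]
2. m(c, m(s(a), s(s(pair(c, a))), s(a)), pair(a, e))  →  m(c, s(s(a)), pair(a, e))   [R7 at 2]
3. m(c, s(s(a)), pair(a, e))  →  c   [R3 at ε]

c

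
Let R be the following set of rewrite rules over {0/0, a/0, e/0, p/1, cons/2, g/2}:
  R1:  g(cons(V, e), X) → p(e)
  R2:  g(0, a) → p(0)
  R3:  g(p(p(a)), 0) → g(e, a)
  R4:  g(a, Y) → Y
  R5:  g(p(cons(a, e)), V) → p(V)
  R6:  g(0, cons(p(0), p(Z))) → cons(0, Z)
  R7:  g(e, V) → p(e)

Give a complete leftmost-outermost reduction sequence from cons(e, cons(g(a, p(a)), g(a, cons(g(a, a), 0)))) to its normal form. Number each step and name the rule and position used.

cons(e, cons(p(a), cons(a, 0)))

1. cons(e, cons(g(a, p(a)), g(a, cons(g(a, a), 0))))  →  cons(e, cons(p(a), g(a, cons(g(a, a), 0))))   [R4 at 2.1]
2. cons(e, cons(p(a), g(a, cons(g(a, a), 0))))  →  cons(e, cons(p(a), cons(g(a, a), 0)))   [R4 at 2.2]
3. cons(e, cons(p(a), cons(g(a, a), 0)))  →  cons(e, cons(p(a), cons(a, 0)))   [R4 at 2.2.1]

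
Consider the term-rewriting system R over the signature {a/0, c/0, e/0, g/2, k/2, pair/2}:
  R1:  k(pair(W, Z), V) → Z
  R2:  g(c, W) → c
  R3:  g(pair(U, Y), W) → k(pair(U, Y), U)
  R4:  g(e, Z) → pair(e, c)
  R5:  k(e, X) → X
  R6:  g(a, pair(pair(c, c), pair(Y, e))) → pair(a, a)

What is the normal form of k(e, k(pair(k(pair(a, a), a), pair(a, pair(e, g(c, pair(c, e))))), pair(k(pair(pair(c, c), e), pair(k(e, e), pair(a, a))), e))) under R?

1. k(e, k(pair(k(pair(a, a), a), pair(a, pair(e, g(c, pair(c, e))))), pair(k(pair(pair(c, c), e), pair(k(e, e), pair(a, a))), e)))  →  k(pair(k(pair(a, a), a), pair(a, pair(e, g(c, pair(c, e))))), pair(k(pair(pair(c, c), e), pair(k(e, e), pair(a, a))), e))   [R5 at ε]
2. k(pair(k(pair(a, a), a), pair(a, pair(e, g(c, pair(c, e))))), pair(k(pair(pair(c, c), e), pair(k(e, e), pair(a, a))), e))  →  pair(a, pair(e, g(c, pair(c, e))))   [R1 at ε]
3. pair(a, pair(e, g(c, pair(c, e))))  →  pair(a, pair(e, c))   [R2 at 2.2]

pair(a, pair(e, c))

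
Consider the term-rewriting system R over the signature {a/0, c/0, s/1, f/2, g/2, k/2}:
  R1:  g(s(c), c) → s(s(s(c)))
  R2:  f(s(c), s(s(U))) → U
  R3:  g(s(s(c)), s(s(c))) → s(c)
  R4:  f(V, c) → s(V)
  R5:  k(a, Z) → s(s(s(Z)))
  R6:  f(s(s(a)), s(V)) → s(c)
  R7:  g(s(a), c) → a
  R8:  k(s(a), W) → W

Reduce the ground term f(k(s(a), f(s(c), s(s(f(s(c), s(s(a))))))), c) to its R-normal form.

s(a)

1. f(k(s(a), f(s(c), s(s(f(s(c), s(s(a))))))), c)  →  s(k(s(a), f(s(c), s(s(f(s(c), s(s(a))))))))   [R4 at ε]
2. s(k(s(a), f(s(c), s(s(f(s(c), s(s(a))))))))  →  s(f(s(c), s(s(f(s(c), s(s(a)))))))   [R8 at 1]
3. s(f(s(c), s(s(f(s(c), s(s(a)))))))  →  s(f(s(c), s(s(a))))   [R2 at 1]
4. s(f(s(c), s(s(a))))  →  s(a)   [R2 at 1]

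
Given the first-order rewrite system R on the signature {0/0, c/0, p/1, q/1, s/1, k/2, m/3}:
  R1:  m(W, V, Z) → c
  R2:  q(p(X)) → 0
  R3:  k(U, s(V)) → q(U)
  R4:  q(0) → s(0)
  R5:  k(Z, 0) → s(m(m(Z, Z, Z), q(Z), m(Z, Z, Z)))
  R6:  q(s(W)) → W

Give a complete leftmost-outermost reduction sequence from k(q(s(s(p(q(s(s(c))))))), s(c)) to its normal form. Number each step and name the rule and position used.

p(s(c))

1. k(q(s(s(p(q(s(s(c))))))), s(c))  →  q(q(s(s(p(q(s(s(c))))))))   [R3 at ε]
2. q(q(s(s(p(q(s(s(c))))))))  →  q(s(p(q(s(s(c))))))   [R6 at 1]
3. q(s(p(q(s(s(c))))))  →  p(q(s(s(c))))   [R6 at ε]
4. p(q(s(s(c))))  →  p(s(c))   [R6 at 1]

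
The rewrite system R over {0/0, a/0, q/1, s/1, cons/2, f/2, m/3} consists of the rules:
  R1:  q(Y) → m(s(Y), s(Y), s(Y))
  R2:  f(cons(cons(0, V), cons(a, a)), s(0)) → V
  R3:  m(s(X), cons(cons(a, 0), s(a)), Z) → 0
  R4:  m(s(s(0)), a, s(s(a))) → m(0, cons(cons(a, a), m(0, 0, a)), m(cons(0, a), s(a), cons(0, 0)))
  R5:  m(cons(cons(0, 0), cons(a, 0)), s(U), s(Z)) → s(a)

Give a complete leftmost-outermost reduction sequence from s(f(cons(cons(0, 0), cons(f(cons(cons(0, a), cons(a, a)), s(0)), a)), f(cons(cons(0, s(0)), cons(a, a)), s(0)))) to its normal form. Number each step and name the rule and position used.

1. s(f(cons(cons(0, 0), cons(f(cons(cons(0, a), cons(a, a)), s(0)), a)), f(cons(cons(0, s(0)), cons(a, a)), s(0))))  →  s(f(cons(cons(0, 0), cons(a, a)), f(cons(cons(0, s(0)), cons(a, a)), s(0))))   [R2 at 1.1.2.1]
2. s(f(cons(cons(0, 0), cons(a, a)), f(cons(cons(0, s(0)), cons(a, a)), s(0))))  →  s(f(cons(cons(0, 0), cons(a, a)), s(0)))   [R2 at 1.2]
3. s(f(cons(cons(0, 0), cons(a, a)), s(0)))  →  s(0)   [R2 at 1]

s(0)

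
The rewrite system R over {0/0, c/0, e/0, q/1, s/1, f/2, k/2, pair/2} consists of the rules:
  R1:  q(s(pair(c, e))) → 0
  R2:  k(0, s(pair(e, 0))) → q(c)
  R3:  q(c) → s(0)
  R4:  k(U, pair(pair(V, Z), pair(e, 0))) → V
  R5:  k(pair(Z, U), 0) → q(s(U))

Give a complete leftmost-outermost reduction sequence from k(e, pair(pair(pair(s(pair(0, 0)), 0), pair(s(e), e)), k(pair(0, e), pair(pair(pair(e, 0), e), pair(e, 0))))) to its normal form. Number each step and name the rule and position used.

1. k(e, pair(pair(pair(s(pair(0, 0)), 0), pair(s(e), e)), k(pair(0, e), pair(pair(pair(e, 0), e), pair(e, 0)))))  →  k(e, pair(pair(pair(s(pair(0, 0)), 0), pair(s(e), e)), pair(e, 0)))   [R4 at 2.2]
2. k(e, pair(pair(pair(s(pair(0, 0)), 0), pair(s(e), e)), pair(e, 0)))  →  pair(s(pair(0, 0)), 0)   [R4 at ε]

pair(s(pair(0, 0)), 0)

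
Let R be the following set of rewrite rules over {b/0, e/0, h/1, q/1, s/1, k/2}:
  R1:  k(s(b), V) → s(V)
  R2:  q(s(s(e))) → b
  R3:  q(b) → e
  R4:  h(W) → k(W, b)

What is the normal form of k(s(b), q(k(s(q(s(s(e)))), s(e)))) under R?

1. k(s(b), q(k(s(q(s(s(e)))), s(e))))  →  s(q(k(s(q(s(s(e)))), s(e))))   [R1 at ε]
2. s(q(k(s(q(s(s(e)))), s(e))))  →  s(q(k(s(b), s(e))))   [R2 at 1.1.1.1]
3. s(q(k(s(b), s(e))))  →  s(q(s(s(e))))   [R1 at 1.1]
4. s(q(s(s(e))))  →  s(b)   [R2 at 1]

s(b)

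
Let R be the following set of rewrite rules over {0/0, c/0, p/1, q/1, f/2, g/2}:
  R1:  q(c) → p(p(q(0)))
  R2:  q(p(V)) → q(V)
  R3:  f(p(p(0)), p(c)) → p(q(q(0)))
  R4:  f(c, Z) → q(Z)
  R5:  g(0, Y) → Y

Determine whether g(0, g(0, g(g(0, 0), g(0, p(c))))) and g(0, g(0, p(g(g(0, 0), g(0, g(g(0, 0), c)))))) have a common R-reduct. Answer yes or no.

Reduce t₁ = g(0, g(0, g(g(0, 0), g(0, p(c))))):
1. g(0, g(0, g(g(0, 0), g(0, p(c)))))  →  g(0, g(g(0, 0), g(0, p(c))))   [R5 at ε]
2. g(0, g(g(0, 0), g(0, p(c))))  →  g(g(0, 0), g(0, p(c)))   [R5 at ε]
3. g(g(0, 0), g(0, p(c)))  →  g(0, g(0, p(c)))   [R5 at 1]
4. g(0, g(0, p(c)))  →  g(0, p(c))   [R5 at ε]
5. g(0, p(c))  →  p(c)   [R5 at ε]

Reduce t₂ = g(0, g(0, p(g(g(0, 0), g(0, g(g(0, 0), c)))))):
1. g(0, g(0, p(g(g(0, 0), g(0, g(g(0, 0), c))))))  →  g(0, p(g(g(0, 0), g(0, g(g(0, 0), c)))))   [R5 at ε]
2. g(0, p(g(g(0, 0), g(0, g(g(0, 0), c)))))  →  p(g(g(0, 0), g(0, g(g(0, 0), c))))   [R5 at ε]
3. p(g(g(0, 0), g(0, g(g(0, 0), c))))  →  p(g(0, g(0, g(g(0, 0), c))))   [R5 at 1.1]
4. p(g(0, g(0, g(g(0, 0), c))))  →  p(g(0, g(g(0, 0), c)))   [R5 at 1]
5. p(g(0, g(g(0, 0), c)))  →  p(g(g(0, 0), c))   [R5 at 1]
6. p(g(g(0, 0), c))  →  p(g(0, c))   [R5 at 1.1]
7. p(g(0, c))  →  p(c)   [R5 at 1]

yes — NF(t₁) = p(c), NF(t₂) = p(c)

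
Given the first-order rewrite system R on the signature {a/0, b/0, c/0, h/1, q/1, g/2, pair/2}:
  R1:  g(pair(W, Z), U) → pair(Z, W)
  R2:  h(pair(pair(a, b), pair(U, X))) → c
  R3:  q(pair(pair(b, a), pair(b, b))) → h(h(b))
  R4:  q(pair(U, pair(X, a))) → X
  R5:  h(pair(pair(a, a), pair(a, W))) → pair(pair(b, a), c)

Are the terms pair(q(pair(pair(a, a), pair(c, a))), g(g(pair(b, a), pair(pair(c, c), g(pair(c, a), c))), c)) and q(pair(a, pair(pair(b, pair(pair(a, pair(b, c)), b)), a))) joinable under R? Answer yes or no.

no — NF(t₁) = pair(c, pair(b, a)), NF(t₂) = pair(b, pair(pair(a, pair(b, c)), b))

Reduce t₁ = pair(q(pair(pair(a, a), pair(c, a))), g(g(pair(b, a), pair(pair(c, c), g(pair(c, a), c))), c)):
1. pair(q(pair(pair(a, a), pair(c, a))), g(g(pair(b, a), pair(pair(c, c), g(pair(c, a), c))), c))  →  pair(c, g(g(pair(b, a), pair(pair(c, c), g(pair(c, a), c))), c))   [R4 at 1]
2. pair(c, g(g(pair(b, a), pair(pair(c, c), g(pair(c, a), c))), c))  →  pair(c, g(pair(a, b), c))   [R1 at 2.1]
3. pair(c, g(pair(a, b), c))  →  pair(c, pair(b, a))   [R1 at 2]

Reduce t₂ = q(pair(a, pair(pair(b, pair(pair(a, pair(b, c)), b)), a))):
1. q(pair(a, pair(pair(b, pair(pair(a, pair(b, c)), b)), a)))  →  pair(b, pair(pair(a, pair(b, c)), b))   [R4 at ε]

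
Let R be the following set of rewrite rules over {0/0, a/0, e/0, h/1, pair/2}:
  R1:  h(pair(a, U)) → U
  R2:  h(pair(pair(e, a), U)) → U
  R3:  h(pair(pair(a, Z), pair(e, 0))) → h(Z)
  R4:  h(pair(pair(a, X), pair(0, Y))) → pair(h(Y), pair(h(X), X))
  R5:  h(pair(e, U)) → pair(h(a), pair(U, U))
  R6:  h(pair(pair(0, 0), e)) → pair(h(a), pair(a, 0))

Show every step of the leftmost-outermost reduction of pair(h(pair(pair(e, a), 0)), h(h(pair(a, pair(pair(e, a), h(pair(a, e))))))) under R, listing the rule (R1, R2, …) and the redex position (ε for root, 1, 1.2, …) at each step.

pair(0, e)

1. pair(h(pair(pair(e, a), 0)), h(h(pair(a, pair(pair(e, a), h(pair(a, e)))))))  →  pair(0, h(h(pair(a, pair(pair(e, a), h(pair(a, e)))))))   [R2 at 1]
2. pair(0, h(h(pair(a, pair(pair(e, a), h(pair(a, e)))))))  →  pair(0, h(pair(pair(e, a), h(pair(a, e)))))   [R1 at 2.1]
3. pair(0, h(pair(pair(e, a), h(pair(a, e)))))  →  pair(0, h(pair(a, e)))   [R2 at 2]
4. pair(0, h(pair(a, e)))  →  pair(0, e)   [R1 at 2]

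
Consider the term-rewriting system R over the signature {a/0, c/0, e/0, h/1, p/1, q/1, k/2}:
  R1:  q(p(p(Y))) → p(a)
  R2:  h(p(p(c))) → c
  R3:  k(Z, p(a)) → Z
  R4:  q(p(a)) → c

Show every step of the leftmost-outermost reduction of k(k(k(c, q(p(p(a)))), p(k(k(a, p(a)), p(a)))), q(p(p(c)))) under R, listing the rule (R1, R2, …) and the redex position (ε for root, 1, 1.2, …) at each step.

c

1. k(k(k(c, q(p(p(a)))), p(k(k(a, p(a)), p(a)))), q(p(p(c))))  →  k(k(k(c, p(a)), p(k(k(a, p(a)), p(a)))), q(p(p(c))))   [R1 at 1.1.2]
2. k(k(k(c, p(a)), p(k(k(a, p(a)), p(a)))), q(p(p(c))))  →  k(k(c, p(k(k(a, p(a)), p(a)))), q(p(p(c))))   [R3 at 1.1]
3. k(k(c, p(k(k(a, p(a)), p(a)))), q(p(p(c))))  →  k(k(c, p(k(a, p(a)))), q(p(p(c))))   [R3 at 1.2.1]
4. k(k(c, p(k(a, p(a)))), q(p(p(c))))  →  k(k(c, p(a)), q(p(p(c))))   [R3 at 1.2.1]
5. k(k(c, p(a)), q(p(p(c))))  →  k(c, q(p(p(c))))   [R3 at 1]
6. k(c, q(p(p(c))))  →  k(c, p(a))   [R1 at 2]
7. k(c, p(a))  →  c   [R3 at ε]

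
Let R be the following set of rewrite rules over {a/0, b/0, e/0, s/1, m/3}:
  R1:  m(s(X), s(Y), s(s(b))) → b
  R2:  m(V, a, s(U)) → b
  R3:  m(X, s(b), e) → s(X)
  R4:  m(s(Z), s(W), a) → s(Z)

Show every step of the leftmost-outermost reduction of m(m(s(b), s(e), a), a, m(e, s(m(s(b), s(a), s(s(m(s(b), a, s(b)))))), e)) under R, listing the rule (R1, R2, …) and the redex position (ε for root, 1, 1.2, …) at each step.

1. m(m(s(b), s(e), a), a, m(e, s(m(s(b), s(a), s(s(m(s(b), a, s(b)))))), e))  →  m(s(b), a, m(e, s(m(s(b), s(a), s(s(m(s(b), a, s(b)))))), e))   [R4 at 1]
2. m(s(b), a, m(e, s(m(s(b), s(a), s(s(m(s(b), a, s(b)))))), e))  →  m(s(b), a, m(e, s(m(s(b), s(a), s(s(b)))), e))   [R2 at 3.2.1.3.1.1]
3. m(s(b), a, m(e, s(m(s(b), s(a), s(s(b)))), e))  →  m(s(b), a, m(e, s(b), e))   [R1 at 3.2.1]
4. m(s(b), a, m(e, s(b), e))  →  m(s(b), a, s(e))   [R3 at 3]
5. m(s(b), a, s(e))  →  b   [R2 at ε]

b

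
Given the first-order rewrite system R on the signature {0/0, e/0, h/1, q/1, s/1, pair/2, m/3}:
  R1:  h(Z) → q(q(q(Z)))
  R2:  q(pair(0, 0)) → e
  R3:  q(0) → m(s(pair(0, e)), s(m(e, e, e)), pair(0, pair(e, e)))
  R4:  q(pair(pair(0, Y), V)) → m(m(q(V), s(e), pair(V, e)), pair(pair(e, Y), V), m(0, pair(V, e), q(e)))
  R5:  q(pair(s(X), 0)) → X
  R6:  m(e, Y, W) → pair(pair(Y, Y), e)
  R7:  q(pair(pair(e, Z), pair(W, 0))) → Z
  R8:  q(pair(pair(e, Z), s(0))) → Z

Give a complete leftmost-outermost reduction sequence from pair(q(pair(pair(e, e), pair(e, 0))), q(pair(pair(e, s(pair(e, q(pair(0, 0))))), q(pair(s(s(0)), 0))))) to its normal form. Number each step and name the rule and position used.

pair(e, s(pair(e, e)))

1. pair(q(pair(pair(e, e), pair(e, 0))), q(pair(pair(e, s(pair(e, q(pair(0, 0))))), q(pair(s(s(0)), 0)))))  →  pair(e, q(pair(pair(e, s(pair(e, q(pair(0, 0))))), q(pair(s(s(0)), 0)))))   [R7 at 1]
2. pair(e, q(pair(pair(e, s(pair(e, q(pair(0, 0))))), q(pair(s(s(0)), 0)))))  →  pair(e, q(pair(pair(e, s(pair(e, e))), q(pair(s(s(0)), 0)))))   [R2 at 2.1.1.2.1.2]
3. pair(e, q(pair(pair(e, s(pair(e, e))), q(pair(s(s(0)), 0)))))  →  pair(e, q(pair(pair(e, s(pair(e, e))), s(0))))   [R5 at 2.1.2]
4. pair(e, q(pair(pair(e, s(pair(e, e))), s(0))))  →  pair(e, s(pair(e, e)))   [R8 at 2]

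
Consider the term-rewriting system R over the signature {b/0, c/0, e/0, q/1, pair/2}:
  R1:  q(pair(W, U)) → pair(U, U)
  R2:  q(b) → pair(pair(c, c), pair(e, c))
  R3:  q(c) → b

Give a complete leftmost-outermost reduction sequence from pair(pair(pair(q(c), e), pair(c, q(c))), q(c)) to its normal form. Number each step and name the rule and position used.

1. pair(pair(pair(q(c), e), pair(c, q(c))), q(c))  →  pair(pair(pair(b, e), pair(c, q(c))), q(c))   [R3 at 1.1.1]
2. pair(pair(pair(b, e), pair(c, q(c))), q(c))  →  pair(pair(pair(b, e), pair(c, b)), q(c))   [R3 at 1.2.2]
3. pair(pair(pair(b, e), pair(c, b)), q(c))  →  pair(pair(pair(b, e), pair(c, b)), b)   [R3 at 2]

pair(pair(pair(b, e), pair(c, b)), b)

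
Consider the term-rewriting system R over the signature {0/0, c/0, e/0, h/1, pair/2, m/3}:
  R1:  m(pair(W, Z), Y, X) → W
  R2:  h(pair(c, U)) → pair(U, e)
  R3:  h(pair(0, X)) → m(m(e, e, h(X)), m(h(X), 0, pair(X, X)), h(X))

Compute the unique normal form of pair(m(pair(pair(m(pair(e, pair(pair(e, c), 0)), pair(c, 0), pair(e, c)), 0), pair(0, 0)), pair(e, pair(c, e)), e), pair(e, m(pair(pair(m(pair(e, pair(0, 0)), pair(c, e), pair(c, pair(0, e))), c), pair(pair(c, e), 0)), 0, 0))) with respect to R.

pair(pair(e, 0), pair(e, pair(e, c)))

1. pair(m(pair(pair(m(pair(e, pair(pair(e, c), 0)), pair(c, 0), pair(e, c)), 0), pair(0, 0)), pair(e, pair(c, e)), e), pair(e, m(pair(pair(m(pair(e, pair(0, 0)), pair(c, e), pair(c, pair(0, e))), c), pair(pair(c, e), 0)), 0, 0)))  →  pair(pair(m(pair(e, pair(pair(e, c), 0)), pair(c, 0), pair(e, c)), 0), pair(e, m(pair(pair(m(pair(e, pair(0, 0)), pair(c, e), pair(c, pair(0, e))), c), pair(pair(c, e), 0)), 0, 0)))   [R1 at 1]
2. pair(pair(m(pair(e, pair(pair(e, c), 0)), pair(c, 0), pair(e, c)), 0), pair(e, m(pair(pair(m(pair(e, pair(0, 0)), pair(c, e), pair(c, pair(0, e))), c), pair(pair(c, e), 0)), 0, 0)))  →  pair(pair(e, 0), pair(e, m(pair(pair(m(pair(e, pair(0, 0)), pair(c, e), pair(c, pair(0, e))), c), pair(pair(c, e), 0)), 0, 0)))   [R1 at 1.1]
3. pair(pair(e, 0), pair(e, m(pair(pair(m(pair(e, pair(0, 0)), pair(c, e), pair(c, pair(0, e))), c), pair(pair(c, e), 0)), 0, 0)))  →  pair(pair(e, 0), pair(e, pair(m(pair(e, pair(0, 0)), pair(c, e), pair(c, pair(0, e))), c)))   [R1 at 2.2]
4. pair(pair(e, 0), pair(e, pair(m(pair(e, pair(0, 0)), pair(c, e), pair(c, pair(0, e))), c)))  →  pair(pair(e, 0), pair(e, pair(e, c)))   [R1 at 2.2.1]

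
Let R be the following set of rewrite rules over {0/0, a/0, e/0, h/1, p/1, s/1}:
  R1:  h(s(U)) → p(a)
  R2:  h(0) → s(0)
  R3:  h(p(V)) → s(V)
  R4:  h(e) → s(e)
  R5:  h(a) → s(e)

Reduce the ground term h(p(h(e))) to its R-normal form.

s(s(e))

1. h(p(h(e)))  →  s(h(e))   [R3 at ε]
2. s(h(e))  →  s(s(e))   [R4 at 1]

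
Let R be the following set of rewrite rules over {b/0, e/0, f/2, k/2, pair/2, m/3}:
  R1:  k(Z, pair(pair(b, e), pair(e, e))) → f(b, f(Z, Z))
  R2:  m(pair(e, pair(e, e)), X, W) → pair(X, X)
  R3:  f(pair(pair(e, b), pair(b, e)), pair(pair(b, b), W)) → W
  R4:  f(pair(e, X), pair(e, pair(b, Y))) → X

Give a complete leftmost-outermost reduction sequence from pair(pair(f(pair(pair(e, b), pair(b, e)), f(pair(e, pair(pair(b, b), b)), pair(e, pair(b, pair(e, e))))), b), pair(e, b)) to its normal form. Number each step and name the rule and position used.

1. pair(pair(f(pair(pair(e, b), pair(b, e)), f(pair(e, pair(pair(b, b), b)), pair(e, pair(b, pair(e, e))))), b), pair(e, b))  →  pair(pair(f(pair(pair(e, b), pair(b, e)), pair(pair(b, b), b)), b), pair(e, b))   [R4 at 1.1.2]
2. pair(pair(f(pair(pair(e, b), pair(b, e)), pair(pair(b, b), b)), b), pair(e, b))  →  pair(pair(b, b), pair(e, b))   [R3 at 1.1]

pair(pair(b, b), pair(e, b))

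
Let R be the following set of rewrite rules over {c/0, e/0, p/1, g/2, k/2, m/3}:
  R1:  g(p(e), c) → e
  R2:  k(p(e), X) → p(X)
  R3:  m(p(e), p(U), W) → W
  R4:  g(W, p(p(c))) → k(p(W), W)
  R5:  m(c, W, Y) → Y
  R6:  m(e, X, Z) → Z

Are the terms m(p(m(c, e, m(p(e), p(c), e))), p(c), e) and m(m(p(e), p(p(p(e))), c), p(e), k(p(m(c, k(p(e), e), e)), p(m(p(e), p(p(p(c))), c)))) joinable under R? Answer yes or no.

Reduce t₁ = m(p(m(c, e, m(p(e), p(c), e))), p(c), e):
1. m(p(m(c, e, m(p(e), p(c), e))), p(c), e)  →  m(p(m(p(e), p(c), e)), p(c), e)   [R5 at 1.1]
2. m(p(m(p(e), p(c), e)), p(c), e)  →  m(p(e), p(c), e)   [R3 at 1.1]
3. m(p(e), p(c), e)  →  e   [R3 at ε]

Reduce t₂ = m(m(p(e), p(p(p(e))), c), p(e), k(p(m(c, k(p(e), e), e)), p(m(p(e), p(p(p(c))), c)))):
1. m(m(p(e), p(p(p(e))), c), p(e), k(p(m(c, k(p(e), e), e)), p(m(p(e), p(p(p(c))), c))))  →  m(c, p(e), k(p(m(c, k(p(e), e), e)), p(m(p(e), p(p(p(c))), c))))   [R3 at 1]
2. m(c, p(e), k(p(m(c, k(p(e), e), e)), p(m(p(e), p(p(p(c))), c))))  →  k(p(m(c, k(p(e), e), e)), p(m(p(e), p(p(p(c))), c)))   [R5 at ε]
3. k(p(m(c, k(p(e), e), e)), p(m(p(e), p(p(p(c))), c)))  →  k(p(e), p(m(p(e), p(p(p(c))), c)))   [R5 at 1.1]
4. k(p(e), p(m(p(e), p(p(p(c))), c)))  →  p(p(m(p(e), p(p(p(c))), c)))   [R2 at ε]
5. p(p(m(p(e), p(p(p(c))), c)))  →  p(p(c))   [R3 at 1.1]

no — NF(t₁) = e, NF(t₂) = p(p(c))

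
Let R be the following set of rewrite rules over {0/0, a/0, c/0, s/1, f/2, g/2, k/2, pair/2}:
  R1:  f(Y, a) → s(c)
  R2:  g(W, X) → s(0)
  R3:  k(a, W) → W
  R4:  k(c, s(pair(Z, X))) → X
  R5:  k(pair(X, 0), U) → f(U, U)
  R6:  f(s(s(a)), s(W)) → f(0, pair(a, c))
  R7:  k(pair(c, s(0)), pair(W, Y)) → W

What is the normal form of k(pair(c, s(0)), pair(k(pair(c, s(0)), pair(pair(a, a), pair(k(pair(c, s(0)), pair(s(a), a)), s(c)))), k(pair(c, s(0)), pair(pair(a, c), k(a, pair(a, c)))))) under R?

pair(a, a)

1. k(pair(c, s(0)), pair(k(pair(c, s(0)), pair(pair(a, a), pair(k(pair(c, s(0)), pair(s(a), a)), s(c)))), k(pair(c, s(0)), pair(pair(a, c), k(a, pair(a, c))))))  →  k(pair(c, s(0)), pair(pair(a, a), pair(k(pair(c, s(0)), pair(s(a), a)), s(c))))   [R7 at ε]
2. k(pair(c, s(0)), pair(pair(a, a), pair(k(pair(c, s(0)), pair(s(a), a)), s(c))))  →  pair(a, a)   [R7 at ε]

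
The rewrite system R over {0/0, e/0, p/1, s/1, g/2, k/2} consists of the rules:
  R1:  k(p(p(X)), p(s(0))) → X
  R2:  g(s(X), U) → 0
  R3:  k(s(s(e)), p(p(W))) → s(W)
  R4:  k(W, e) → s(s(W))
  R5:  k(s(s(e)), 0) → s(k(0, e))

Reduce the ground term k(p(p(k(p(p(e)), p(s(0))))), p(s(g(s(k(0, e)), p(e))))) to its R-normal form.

1. k(p(p(k(p(p(e)), p(s(0))))), p(s(g(s(k(0, e)), p(e)))))  →  k(p(p(e)), p(s(g(s(k(0, e)), p(e)))))   [R1 at 1.1.1]
2. k(p(p(e)), p(s(g(s(k(0, e)), p(e)))))  →  k(p(p(e)), p(s(0)))   [R2 at 2.1.1]
3. k(p(p(e)), p(s(0)))  →  e   [R1 at ε]

e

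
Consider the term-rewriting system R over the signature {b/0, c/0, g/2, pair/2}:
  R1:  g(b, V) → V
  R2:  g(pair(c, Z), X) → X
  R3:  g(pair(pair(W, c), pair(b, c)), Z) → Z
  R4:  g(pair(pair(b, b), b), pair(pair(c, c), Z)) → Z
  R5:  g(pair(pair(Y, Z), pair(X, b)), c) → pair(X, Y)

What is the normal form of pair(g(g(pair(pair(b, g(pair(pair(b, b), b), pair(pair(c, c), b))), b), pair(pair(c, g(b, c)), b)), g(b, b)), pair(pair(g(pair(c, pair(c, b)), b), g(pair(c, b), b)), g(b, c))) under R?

pair(b, pair(pair(b, b), c))

1. pair(g(g(pair(pair(b, g(pair(pair(b, b), b), pair(pair(c, c), b))), b), pair(pair(c, g(b, c)), b)), g(b, b)), pair(pair(g(pair(c, pair(c, b)), b), g(pair(c, b), b)), g(b, c)))  →  pair(g(g(pair(pair(b, b), b), pair(pair(c, g(b, c)), b)), g(b, b)), pair(pair(g(pair(c, pair(c, b)), b), g(pair(c, b), b)), g(b, c)))   [R4 at 1.1.1.1.2]
2. pair(g(g(pair(pair(b, b), b), pair(pair(c, g(b, c)), b)), g(b, b)), pair(pair(g(pair(c, pair(c, b)), b), g(pair(c, b), b)), g(b, c)))  →  pair(g(g(pair(pair(b, b), b), pair(pair(c, c), b)), g(b, b)), pair(pair(g(pair(c, pair(c, b)), b), g(pair(c, b), b)), g(b, c)))   [R1 at 1.1.2.1.2]
3. pair(g(g(pair(pair(b, b), b), pair(pair(c, c), b)), g(b, b)), pair(pair(g(pair(c, pair(c, b)), b), g(pair(c, b), b)), g(b, c)))  →  pair(g(b, g(b, b)), pair(pair(g(pair(c, pair(c, b)), b), g(pair(c, b), b)), g(b, c)))   [R4 at 1.1]
4. pair(g(b, g(b, b)), pair(pair(g(pair(c, pair(c, b)), b), g(pair(c, b), b)), g(b, c)))  →  pair(g(b, b), pair(pair(g(pair(c, pair(c, b)), b), g(pair(c, b), b)), g(b, c)))   [R1 at 1]
5. pair(g(b, b), pair(pair(g(pair(c, pair(c, b)), b), g(pair(c, b), b)), g(b, c)))  →  pair(b, pair(pair(g(pair(c, pair(c, b)), b), g(pair(c, b), b)), g(b, c)))   [R1 at 1]
6. pair(b, pair(pair(g(pair(c, pair(c, b)), b), g(pair(c, b), b)), g(b, c)))  →  pair(b, pair(pair(b, g(pair(c, b), b)), g(b, c)))   [R2 at 2.1.1]
7. pair(b, pair(pair(b, g(pair(c, b), b)), g(b, c)))  →  pair(b, pair(pair(b, b), g(b, c)))   [R2 at 2.1.2]
8. pair(b, pair(pair(b, b), g(b, c)))  →  pair(b, pair(pair(b, b), c))   [R1 at 2.2]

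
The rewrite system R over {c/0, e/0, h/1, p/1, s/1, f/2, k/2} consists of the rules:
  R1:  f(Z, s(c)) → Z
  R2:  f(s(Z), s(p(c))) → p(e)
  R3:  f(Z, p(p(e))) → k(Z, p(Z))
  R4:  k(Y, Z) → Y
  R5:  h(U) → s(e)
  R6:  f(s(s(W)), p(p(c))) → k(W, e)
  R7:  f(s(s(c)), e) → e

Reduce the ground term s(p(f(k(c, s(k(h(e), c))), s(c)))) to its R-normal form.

s(p(c))

1. s(p(f(k(c, s(k(h(e), c))), s(c))))  →  s(p(k(c, s(k(h(e), c)))))   [R1 at 1.1]
2. s(p(k(c, s(k(h(e), c)))))  →  s(p(c))   [R4 at 1.1]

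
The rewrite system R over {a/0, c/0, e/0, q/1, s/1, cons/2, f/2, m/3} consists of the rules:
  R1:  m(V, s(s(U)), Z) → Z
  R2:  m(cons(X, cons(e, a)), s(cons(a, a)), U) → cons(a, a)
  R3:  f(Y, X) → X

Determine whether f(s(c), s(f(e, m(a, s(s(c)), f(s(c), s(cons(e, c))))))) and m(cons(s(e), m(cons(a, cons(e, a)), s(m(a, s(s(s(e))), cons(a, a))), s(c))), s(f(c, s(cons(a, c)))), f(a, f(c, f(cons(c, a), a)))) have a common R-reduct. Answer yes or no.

no — NF(t₁) = s(s(cons(e, c))), NF(t₂) = a

Reduce t₁ = f(s(c), s(f(e, m(a, s(s(c)), f(s(c), s(cons(e, c))))))):
1. f(s(c), s(f(e, m(a, s(s(c)), f(s(c), s(cons(e, c)))))))  →  s(f(e, m(a, s(s(c)), f(s(c), s(cons(e, c))))))   [R3 at ε]
2. s(f(e, m(a, s(s(c)), f(s(c), s(cons(e, c))))))  →  s(m(a, s(s(c)), f(s(c), s(cons(e, c)))))   [R3 at 1]
3. s(m(a, s(s(c)), f(s(c), s(cons(e, c)))))  →  s(f(s(c), s(cons(e, c))))   [R1 at 1]
4. s(f(s(c), s(cons(e, c))))  →  s(s(cons(e, c)))   [R3 at 1]

Reduce t₂ = m(cons(s(e), m(cons(a, cons(e, a)), s(m(a, s(s(s(e))), cons(a, a))), s(c))), s(f(c, s(cons(a, c)))), f(a, f(c, f(cons(c, a), a)))):
1. m(cons(s(e), m(cons(a, cons(e, a)), s(m(a, s(s(s(e))), cons(a, a))), s(c))), s(f(c, s(cons(a, c)))), f(a, f(c, f(cons(c, a), a))))  →  m(cons(s(e), m(cons(a, cons(e, a)), s(cons(a, a)), s(c))), s(f(c, s(cons(a, c)))), f(a, f(c, f(cons(c, a), a))))   [R1 at 1.2.2.1]
2. m(cons(s(e), m(cons(a, cons(e, a)), s(cons(a, a)), s(c))), s(f(c, s(cons(a, c)))), f(a, f(c, f(cons(c, a), a))))  →  m(cons(s(e), cons(a, a)), s(f(c, s(cons(a, c)))), f(a, f(c, f(cons(c, a), a))))   [R2 at 1.2]
3. m(cons(s(e), cons(a, a)), s(f(c, s(cons(a, c)))), f(a, f(c, f(cons(c, a), a))))  →  m(cons(s(e), cons(a, a)), s(s(cons(a, c))), f(a, f(c, f(cons(c, a), a))))   [R3 at 2.1]
4. m(cons(s(e), cons(a, a)), s(s(cons(a, c))), f(a, f(c, f(cons(c, a), a))))  →  f(a, f(c, f(cons(c, a), a)))   [R1 at ε]
5. f(a, f(c, f(cons(c, a), a)))  →  f(c, f(cons(c, a), a))   [R3 at ε]
6. f(c, f(cons(c, a), a))  →  f(cons(c, a), a)   [R3 at ε]
7. f(cons(c, a), a)  →  a   [R3 at ε]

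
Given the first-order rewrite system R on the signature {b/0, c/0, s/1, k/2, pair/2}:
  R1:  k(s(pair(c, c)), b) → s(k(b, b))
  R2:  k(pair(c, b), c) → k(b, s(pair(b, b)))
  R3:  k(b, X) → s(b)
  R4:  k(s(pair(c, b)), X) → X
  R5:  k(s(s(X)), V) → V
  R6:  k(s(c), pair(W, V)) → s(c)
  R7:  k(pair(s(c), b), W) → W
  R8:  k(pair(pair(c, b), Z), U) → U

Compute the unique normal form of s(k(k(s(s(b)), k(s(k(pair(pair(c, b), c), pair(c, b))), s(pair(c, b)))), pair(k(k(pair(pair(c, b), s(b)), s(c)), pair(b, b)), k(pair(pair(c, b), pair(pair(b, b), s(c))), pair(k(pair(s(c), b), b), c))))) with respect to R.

1. s(k(k(s(s(b)), k(s(k(pair(pair(c, b), c), pair(c, b))), s(pair(c, b)))), pair(k(k(pair(pair(c, b), s(b)), s(c)), pair(b, b)), k(pair(pair(c, b), pair(pair(b, b), s(c))), pair(k(pair(s(c), b), b), c)))))  →  s(k(k(s(k(pair(pair(c, b), c), pair(c, b))), s(pair(c, b))), pair(k(k(pair(pair(c, b), s(b)), s(c)), pair(b, b)), k(pair(pair(c, b), pair(pair(b, b), s(c))), pair(k(pair(s(c), b), b), c)))))   [R5 at 1.1]
2. s(k(k(s(k(pair(pair(c, b), c), pair(c, b))), s(pair(c, b))), pair(k(k(pair(pair(c, b), s(b)), s(c)), pair(b, b)), k(pair(pair(c, b), pair(pair(b, b), s(c))), pair(k(pair(s(c), b), b), c)))))  →  s(k(k(s(pair(c, b)), s(pair(c, b))), pair(k(k(pair(pair(c, b), s(b)), s(c)), pair(b, b)), k(pair(pair(c, b), pair(pair(b, b), s(c))), pair(k(pair(s(c), b), b), c)))))   [R8 at 1.1.1.1]
3. s(k(k(s(pair(c, b)), s(pair(c, b))), pair(k(k(pair(pair(c, b), s(b)), s(c)), pair(b, b)), k(pair(pair(c, b), pair(pair(b, b), s(c))), pair(k(pair(s(c), b), b), c)))))  →  s(k(s(pair(c, b)), pair(k(k(pair(pair(c, b), s(b)), s(c)), pair(b, b)), k(pair(pair(c, b), pair(pair(b, b), s(c))), pair(k(pair(s(c), b), b), c)))))   [R4 at 1.1]
4. s(k(s(pair(c, b)), pair(k(k(pair(pair(c, b), s(b)), s(c)), pair(b, b)), k(pair(pair(c, b), pair(pair(b, b), s(c))), pair(k(pair(s(c), b), b), c)))))  →  s(pair(k(k(pair(pair(c, b), s(b)), s(c)), pair(b, b)), k(pair(pair(c, b), pair(pair(b, b), s(c))), pair(k(pair(s(c), b), b), c))))   [R4 at 1]
5. s(pair(k(k(pair(pair(c, b), s(b)), s(c)), pair(b, b)), k(pair(pair(c, b), pair(pair(b, b), s(c))), pair(k(pair(s(c), b), b), c))))  →  s(pair(k(s(c), pair(b, b)), k(pair(pair(c, b), pair(pair(b, b), s(c))), pair(k(pair(s(c), b), b), c))))   [R8 at 1.1.1]
6. s(pair(k(s(c), pair(b, b)), k(pair(pair(c, b), pair(pair(b, b), s(c))), pair(k(pair(s(c), b), b), c))))  →  s(pair(s(c), k(pair(pair(c, b), pair(pair(b, b), s(c))), pair(k(pair(s(c), b), b), c))))   [R6 at 1.1]
7. s(pair(s(c), k(pair(pair(c, b), pair(pair(b, b), s(c))), pair(k(pair(s(c), b), b), c))))  →  s(pair(s(c), pair(k(pair(s(c), b), b), c)))   [R8 at 1.2]
8. s(pair(s(c), pair(k(pair(s(c), b), b), c)))  →  s(pair(s(c), pair(b, c)))   [R7 at 1.2.1]

s(pair(s(c), pair(b, c)))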